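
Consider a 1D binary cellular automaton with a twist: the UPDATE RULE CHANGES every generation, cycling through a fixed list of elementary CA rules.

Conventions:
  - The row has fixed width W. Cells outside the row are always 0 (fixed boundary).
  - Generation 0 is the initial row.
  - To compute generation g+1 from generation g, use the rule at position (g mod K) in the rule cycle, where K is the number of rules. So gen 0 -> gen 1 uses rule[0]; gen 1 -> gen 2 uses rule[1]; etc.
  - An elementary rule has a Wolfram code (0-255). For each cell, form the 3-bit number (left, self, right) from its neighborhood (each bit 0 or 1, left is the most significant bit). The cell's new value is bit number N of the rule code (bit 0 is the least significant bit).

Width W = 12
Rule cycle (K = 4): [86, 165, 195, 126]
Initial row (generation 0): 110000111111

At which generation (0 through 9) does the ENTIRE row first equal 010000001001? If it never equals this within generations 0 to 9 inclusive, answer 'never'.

Gen 0: 110000111111
Gen 1 (rule 86): 011001000001
Gen 2 (rule 165): 000001011101
Gen 3 (rule 195): 111110001100
Gen 4 (rule 126): 100011011110
Gen 5 (rule 86): 110101000011
Gen 6 (rule 165): 001111011000
Gen 7 (rule 195): 110111001011
Gen 8 (rule 126): 111101111111
Gen 9 (rule 86): 000100000001

Answer: never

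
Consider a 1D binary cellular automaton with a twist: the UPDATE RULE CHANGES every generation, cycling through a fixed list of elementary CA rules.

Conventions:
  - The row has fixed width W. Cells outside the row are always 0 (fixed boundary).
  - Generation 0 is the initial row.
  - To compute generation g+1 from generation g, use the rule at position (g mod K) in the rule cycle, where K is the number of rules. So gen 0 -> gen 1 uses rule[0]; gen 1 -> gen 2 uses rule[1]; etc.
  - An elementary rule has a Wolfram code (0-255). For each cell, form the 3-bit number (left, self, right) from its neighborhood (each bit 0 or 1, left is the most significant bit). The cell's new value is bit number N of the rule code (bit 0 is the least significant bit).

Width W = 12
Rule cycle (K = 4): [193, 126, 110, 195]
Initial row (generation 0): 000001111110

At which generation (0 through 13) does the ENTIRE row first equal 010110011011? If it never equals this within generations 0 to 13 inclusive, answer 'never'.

Gen 0: 000001111110
Gen 1 (rule 193): 111100111110
Gen 2 (rule 126): 100111100011
Gen 3 (rule 110): 101100100111
Gen 4 (rule 195): 000101001011
Gen 5 (rule 193): 110000000001
Gen 6 (rule 126): 111000000011
Gen 7 (rule 110): 101000000111
Gen 8 (rule 195): 000011111011
Gen 9 (rule 193): 111001111001
Gen 10 (rule 126): 101111001111
Gen 11 (rule 110): 111001011001
Gen 12 (rule 195): 011010001010
Gen 13 (rule 193): 001000100000

Answer: never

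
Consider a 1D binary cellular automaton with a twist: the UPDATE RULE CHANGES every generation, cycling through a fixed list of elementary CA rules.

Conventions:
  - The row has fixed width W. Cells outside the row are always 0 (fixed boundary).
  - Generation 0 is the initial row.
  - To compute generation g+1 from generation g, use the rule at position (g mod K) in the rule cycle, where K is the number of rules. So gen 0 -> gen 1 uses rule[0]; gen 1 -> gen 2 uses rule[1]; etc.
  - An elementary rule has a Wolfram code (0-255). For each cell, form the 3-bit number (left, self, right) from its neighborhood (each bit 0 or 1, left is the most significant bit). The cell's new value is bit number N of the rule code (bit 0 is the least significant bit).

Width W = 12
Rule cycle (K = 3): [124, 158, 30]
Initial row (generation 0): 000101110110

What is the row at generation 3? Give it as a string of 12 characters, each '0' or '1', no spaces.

Gen 0: 000101110110
Gen 1 (rule 124): 000111011111
Gen 2 (rule 158): 001110011110
Gen 3 (rule 30): 011001110001

Answer: 011001110001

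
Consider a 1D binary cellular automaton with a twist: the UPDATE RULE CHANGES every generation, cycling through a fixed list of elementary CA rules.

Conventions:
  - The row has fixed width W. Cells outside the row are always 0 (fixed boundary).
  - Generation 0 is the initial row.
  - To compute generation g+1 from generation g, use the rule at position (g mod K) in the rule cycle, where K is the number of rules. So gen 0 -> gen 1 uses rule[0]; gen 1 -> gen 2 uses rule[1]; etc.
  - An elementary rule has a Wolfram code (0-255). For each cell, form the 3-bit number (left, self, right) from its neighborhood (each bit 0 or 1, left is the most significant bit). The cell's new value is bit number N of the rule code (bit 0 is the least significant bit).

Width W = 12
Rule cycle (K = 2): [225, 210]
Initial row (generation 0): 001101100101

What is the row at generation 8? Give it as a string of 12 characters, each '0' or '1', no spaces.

Gen 0: 001101100101
Gen 1 (rule 225): 100110100010
Gen 2 (rule 210): 011010010101
Gen 3 (rule 225): 001100001010
Gen 4 (rule 210): 010110010001
Gen 5 (rule 225): 001010000100
Gen 6 (rule 210): 010001001010
Gen 7 (rule 225): 000100000100
Gen 8 (rule 210): 001010001010

Answer: 001010001010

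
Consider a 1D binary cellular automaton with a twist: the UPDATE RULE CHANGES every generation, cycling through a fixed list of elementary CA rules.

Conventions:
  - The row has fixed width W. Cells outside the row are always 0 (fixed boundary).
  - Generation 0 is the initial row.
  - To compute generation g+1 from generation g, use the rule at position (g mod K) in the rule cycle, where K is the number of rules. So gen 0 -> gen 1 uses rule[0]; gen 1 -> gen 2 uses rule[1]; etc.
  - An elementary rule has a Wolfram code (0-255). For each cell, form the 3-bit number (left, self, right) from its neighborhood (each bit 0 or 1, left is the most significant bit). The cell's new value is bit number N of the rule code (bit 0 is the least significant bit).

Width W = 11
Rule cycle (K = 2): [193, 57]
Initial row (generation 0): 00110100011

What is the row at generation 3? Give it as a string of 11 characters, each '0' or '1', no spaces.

Answer: 00000100001

Derivation:
Gen 0: 00110100011
Gen 1 (rule 193): 10010001001
Gen 2 (rule 57): 01001100100
Gen 3 (rule 193): 00000100001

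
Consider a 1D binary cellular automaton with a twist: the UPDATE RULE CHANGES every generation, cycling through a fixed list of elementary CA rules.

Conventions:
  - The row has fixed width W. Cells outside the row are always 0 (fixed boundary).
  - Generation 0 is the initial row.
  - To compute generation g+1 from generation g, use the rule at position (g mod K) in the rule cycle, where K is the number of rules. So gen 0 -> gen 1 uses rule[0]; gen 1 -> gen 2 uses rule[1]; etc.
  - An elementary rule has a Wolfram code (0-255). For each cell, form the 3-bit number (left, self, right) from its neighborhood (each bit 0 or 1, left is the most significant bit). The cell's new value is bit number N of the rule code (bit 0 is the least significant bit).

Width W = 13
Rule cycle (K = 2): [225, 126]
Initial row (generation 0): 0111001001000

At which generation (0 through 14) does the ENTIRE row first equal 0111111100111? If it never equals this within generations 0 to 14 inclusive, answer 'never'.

Gen 0: 0111001001000
Gen 1 (rule 225): 0011000000011
Gen 2 (rule 126): 0111100000111
Gen 3 (rule 225): 0011101110011
Gen 4 (rule 126): 0110111011111
Gen 5 (rule 225): 0011011101111
Gen 6 (rule 126): 0111110111001
Gen 7 (rule 225): 0011111011000
Gen 8 (rule 126): 0110001111100
Gen 9 (rule 225): 0010100111101
Gen 10 (rule 126): 0111111100111
Gen 11 (rule 225): 0011111100011
Gen 12 (rule 126): 0110000110111
Gen 13 (rule 225): 0010110011011
Gen 14 (rule 126): 0111111111111

Answer: 10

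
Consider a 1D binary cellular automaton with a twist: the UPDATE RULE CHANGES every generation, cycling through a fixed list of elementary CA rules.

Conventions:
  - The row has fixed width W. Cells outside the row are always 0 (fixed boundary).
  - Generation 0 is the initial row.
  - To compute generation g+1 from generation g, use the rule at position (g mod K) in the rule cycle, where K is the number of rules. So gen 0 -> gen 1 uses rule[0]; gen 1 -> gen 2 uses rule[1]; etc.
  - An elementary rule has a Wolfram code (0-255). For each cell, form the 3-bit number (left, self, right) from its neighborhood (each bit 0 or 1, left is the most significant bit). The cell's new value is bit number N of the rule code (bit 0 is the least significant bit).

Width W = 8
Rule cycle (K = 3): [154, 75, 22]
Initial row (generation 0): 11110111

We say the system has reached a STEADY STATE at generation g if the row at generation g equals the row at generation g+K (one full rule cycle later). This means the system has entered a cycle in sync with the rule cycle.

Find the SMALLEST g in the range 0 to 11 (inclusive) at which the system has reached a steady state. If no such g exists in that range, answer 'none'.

Gen 0: 11110111
Gen 1 (rule 154): 11100110
Gen 2 (rule 75): 10101110
Gen 3 (rule 22): 10100001
Gen 4 (rule 154): 00010010
Gen 5 (rule 75): 11100100
Gen 6 (rule 22): 00011110
Gen 7 (rule 154): 00111101
Gen 8 (rule 75): 11100100
Gen 9 (rule 22): 00011110
Gen 10 (rule 154): 00111101
Gen 11 (rule 75): 11100100
Gen 12 (rule 22): 00011110
Gen 13 (rule 154): 00111101
Gen 14 (rule 75): 11100100

Answer: 5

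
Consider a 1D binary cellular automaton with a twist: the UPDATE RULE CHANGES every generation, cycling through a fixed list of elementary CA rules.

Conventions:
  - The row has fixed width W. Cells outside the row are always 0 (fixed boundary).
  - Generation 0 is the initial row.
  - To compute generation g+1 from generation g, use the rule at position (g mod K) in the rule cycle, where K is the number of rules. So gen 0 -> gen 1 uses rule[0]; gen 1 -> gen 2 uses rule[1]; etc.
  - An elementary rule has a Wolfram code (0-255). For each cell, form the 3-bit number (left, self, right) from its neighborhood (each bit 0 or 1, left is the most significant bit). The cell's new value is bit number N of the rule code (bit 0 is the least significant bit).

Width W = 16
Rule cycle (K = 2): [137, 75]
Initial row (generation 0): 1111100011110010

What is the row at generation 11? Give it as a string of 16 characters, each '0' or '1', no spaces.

Answer: 1001000001100000

Derivation:
Gen 0: 1111100011110010
Gen 1 (rule 137): 1111001011100000
Gen 2 (rule 75): 1001010010101111
Gen 3 (rule 137): 0000000000001110
Gen 4 (rule 75): 1111111111111010
Gen 5 (rule 137): 1111111111110000
Gen 6 (rule 75): 1000000000010111
Gen 7 (rule 137): 0011111111000110
Gen 8 (rule 75): 1110000001011110
Gen 9 (rule 137): 1100111100011100
Gen 10 (rule 75): 1101100101110101
Gen 11 (rule 137): 1001000001100000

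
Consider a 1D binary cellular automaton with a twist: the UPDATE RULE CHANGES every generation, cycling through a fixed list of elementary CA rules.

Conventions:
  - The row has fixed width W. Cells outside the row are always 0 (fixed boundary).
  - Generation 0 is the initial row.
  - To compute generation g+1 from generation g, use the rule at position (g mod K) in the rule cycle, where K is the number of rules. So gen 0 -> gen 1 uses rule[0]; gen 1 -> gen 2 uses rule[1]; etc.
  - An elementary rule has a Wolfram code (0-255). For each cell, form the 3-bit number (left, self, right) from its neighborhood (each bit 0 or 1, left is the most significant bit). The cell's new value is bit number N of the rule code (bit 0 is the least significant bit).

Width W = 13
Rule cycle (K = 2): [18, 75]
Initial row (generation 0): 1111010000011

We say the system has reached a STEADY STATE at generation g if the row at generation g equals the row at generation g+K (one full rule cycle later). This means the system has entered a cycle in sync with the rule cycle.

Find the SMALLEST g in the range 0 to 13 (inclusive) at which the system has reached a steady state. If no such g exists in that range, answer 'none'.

Answer: 5

Derivation:
Gen 0: 1111010000011
Gen 1 (rule 18): 0000001000100
Gen 2 (rule 75): 1111110011001
Gen 3 (rule 18): 0000001100110
Gen 4 (rule 75): 1111111101110
Gen 5 (rule 18): 0000000000001
Gen 6 (rule 75): 1111111111110
Gen 7 (rule 18): 0000000000001
Gen 8 (rule 75): 1111111111110
Gen 9 (rule 18): 0000000000001
Gen 10 (rule 75): 1111111111110
Gen 11 (rule 18): 0000000000001
Gen 12 (rule 75): 1111111111110
Gen 13 (rule 18): 0000000000001
Gen 14 (rule 75): 1111111111110
Gen 15 (rule 18): 0000000000001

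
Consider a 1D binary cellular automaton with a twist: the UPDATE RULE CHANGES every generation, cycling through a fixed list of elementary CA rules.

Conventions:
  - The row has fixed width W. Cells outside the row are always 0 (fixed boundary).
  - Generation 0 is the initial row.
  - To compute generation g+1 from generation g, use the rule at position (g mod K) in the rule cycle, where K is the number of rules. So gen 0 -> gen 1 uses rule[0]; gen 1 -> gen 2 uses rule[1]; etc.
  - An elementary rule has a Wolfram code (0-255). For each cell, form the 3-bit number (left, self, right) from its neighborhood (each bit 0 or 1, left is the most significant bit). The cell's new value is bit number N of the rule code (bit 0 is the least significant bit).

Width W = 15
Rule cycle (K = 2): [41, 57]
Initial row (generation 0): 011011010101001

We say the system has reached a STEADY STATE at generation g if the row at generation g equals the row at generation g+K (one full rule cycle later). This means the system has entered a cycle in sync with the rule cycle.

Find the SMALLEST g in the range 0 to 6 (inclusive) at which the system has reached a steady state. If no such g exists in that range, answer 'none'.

Gen 0: 011011010101001
Gen 1 (rule 41): 010110101010000
Gen 2 (rule 57): 001101010101111
Gen 3 (rule 41): 101010101011000
Gen 4 (rule 57): 010101010110111
Gen 5 (rule 41): 001010101101100
Gen 6 (rule 57): 100101011011011
Gen 7 (rule 41): 000010110110110
Gen 8 (rule 57): 111001101101101

Answer: none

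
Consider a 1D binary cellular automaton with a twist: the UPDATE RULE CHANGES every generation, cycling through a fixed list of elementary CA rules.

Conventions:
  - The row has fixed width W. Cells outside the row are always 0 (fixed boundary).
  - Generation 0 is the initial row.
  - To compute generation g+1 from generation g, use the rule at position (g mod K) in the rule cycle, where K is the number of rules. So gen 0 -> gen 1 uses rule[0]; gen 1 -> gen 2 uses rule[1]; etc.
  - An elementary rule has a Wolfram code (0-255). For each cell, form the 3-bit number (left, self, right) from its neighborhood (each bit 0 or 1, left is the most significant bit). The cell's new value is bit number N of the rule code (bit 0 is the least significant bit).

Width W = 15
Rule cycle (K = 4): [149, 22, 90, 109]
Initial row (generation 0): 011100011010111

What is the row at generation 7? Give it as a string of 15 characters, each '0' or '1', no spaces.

Gen 0: 011100011010111
Gen 1 (rule 149): 001011000010010
Gen 2 (rule 22): 011000100111111
Gen 3 (rule 90): 111101011100001
Gen 4 (rule 109): 100111110101101
Gen 5 (rule 149): 110011100100001
Gen 6 (rule 22): 001100011110011
Gen 7 (rule 90): 011110110011111

Answer: 011110110011111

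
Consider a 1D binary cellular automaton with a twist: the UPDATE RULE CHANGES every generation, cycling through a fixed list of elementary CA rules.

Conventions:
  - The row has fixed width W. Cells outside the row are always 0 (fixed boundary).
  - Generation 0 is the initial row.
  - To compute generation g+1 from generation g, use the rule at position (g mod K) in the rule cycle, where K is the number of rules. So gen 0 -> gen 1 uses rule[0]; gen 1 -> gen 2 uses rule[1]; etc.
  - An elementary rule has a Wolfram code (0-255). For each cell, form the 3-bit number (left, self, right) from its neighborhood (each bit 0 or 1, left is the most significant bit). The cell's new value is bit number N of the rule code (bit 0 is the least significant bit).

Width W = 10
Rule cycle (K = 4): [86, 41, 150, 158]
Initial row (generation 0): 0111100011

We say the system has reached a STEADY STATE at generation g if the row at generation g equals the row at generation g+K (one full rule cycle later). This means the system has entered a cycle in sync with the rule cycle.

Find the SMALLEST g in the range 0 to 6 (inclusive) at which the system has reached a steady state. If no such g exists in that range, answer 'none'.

Gen 0: 0111100011
Gen 1 (rule 86): 1000110101
Gen 2 (rule 41): 0010101010
Gen 3 (rule 150): 0110101011
Gen 4 (rule 158): 1100101010
Gen 5 (rule 86): 0111101011
Gen 6 (rule 41): 0100010110
Gen 7 (rule 150): 1110110001
Gen 8 (rule 158): 1100101011
Gen 9 (rule 86): 0111101001
Gen 10 (rule 41): 0100010000

Answer: none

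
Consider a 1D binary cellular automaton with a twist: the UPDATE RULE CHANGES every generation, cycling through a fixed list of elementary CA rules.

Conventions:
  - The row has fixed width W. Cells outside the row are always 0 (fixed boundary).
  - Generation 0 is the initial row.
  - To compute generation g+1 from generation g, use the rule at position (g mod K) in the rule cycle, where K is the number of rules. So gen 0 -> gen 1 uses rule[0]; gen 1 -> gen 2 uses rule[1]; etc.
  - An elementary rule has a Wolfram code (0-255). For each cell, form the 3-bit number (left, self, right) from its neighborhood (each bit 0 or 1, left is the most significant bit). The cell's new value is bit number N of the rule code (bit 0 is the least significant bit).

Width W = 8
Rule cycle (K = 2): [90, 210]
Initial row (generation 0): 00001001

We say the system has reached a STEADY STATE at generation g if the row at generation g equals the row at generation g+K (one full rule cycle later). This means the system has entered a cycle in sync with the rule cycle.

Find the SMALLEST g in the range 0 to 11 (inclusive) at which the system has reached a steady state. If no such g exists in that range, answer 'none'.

Gen 0: 00001001
Gen 1 (rule 90): 00010110
Gen 2 (rule 210): 00100011
Gen 3 (rule 90): 01010111
Gen 4 (rule 210): 10000011
Gen 5 (rule 90): 01000111
Gen 6 (rule 210): 10101011
Gen 7 (rule 90): 00000011
Gen 8 (rule 210): 00000101
Gen 9 (rule 90): 00001000
Gen 10 (rule 210): 00010100
Gen 11 (rule 90): 00100010
Gen 12 (rule 210): 01010101
Gen 13 (rule 90): 10000000

Answer: none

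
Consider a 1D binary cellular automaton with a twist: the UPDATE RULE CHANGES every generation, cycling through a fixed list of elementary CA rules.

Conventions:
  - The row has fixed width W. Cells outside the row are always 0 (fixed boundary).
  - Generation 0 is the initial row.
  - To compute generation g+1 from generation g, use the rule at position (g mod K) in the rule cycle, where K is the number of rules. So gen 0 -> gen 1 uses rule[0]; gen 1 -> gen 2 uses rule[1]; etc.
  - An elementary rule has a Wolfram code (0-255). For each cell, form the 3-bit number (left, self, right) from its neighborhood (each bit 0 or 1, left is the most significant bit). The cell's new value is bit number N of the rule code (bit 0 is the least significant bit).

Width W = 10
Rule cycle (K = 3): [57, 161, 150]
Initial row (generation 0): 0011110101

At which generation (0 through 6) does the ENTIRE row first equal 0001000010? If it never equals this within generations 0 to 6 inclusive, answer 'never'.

Gen 0: 0011110101
Gen 1 (rule 57): 1010001010
Gen 2 (rule 161): 0100100100
Gen 3 (rule 150): 1111111110
Gen 4 (rule 57): 1000000001
Gen 5 (rule 161): 0011111100
Gen 6 (rule 150): 0101111010

Answer: never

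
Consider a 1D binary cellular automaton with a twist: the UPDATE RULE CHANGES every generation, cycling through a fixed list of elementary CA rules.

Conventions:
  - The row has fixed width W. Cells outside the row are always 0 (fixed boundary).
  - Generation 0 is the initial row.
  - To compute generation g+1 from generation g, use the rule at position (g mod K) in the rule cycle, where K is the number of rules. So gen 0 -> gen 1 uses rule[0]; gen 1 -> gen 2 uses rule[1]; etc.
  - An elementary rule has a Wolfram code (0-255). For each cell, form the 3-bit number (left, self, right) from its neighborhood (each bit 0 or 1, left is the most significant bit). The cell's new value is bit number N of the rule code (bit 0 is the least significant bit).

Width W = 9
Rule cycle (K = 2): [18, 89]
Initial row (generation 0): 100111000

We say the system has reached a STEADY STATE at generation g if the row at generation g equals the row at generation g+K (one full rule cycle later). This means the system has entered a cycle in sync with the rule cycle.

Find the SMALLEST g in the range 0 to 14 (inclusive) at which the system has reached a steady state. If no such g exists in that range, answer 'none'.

Gen 0: 100111000
Gen 1 (rule 18): 011000100
Gen 2 (rule 89): 011110011
Gen 3 (rule 18): 100001100
Gen 4 (rule 89): 011101111
Gen 5 (rule 18): 100000000
Gen 6 (rule 89): 011111111
Gen 7 (rule 18): 100000000
Gen 8 (rule 89): 011111111
Gen 9 (rule 18): 100000000
Gen 10 (rule 89): 011111111
Gen 11 (rule 18): 100000000
Gen 12 (rule 89): 011111111
Gen 13 (rule 18): 100000000
Gen 14 (rule 89): 011111111
Gen 15 (rule 18): 100000000
Gen 16 (rule 89): 011111111

Answer: 5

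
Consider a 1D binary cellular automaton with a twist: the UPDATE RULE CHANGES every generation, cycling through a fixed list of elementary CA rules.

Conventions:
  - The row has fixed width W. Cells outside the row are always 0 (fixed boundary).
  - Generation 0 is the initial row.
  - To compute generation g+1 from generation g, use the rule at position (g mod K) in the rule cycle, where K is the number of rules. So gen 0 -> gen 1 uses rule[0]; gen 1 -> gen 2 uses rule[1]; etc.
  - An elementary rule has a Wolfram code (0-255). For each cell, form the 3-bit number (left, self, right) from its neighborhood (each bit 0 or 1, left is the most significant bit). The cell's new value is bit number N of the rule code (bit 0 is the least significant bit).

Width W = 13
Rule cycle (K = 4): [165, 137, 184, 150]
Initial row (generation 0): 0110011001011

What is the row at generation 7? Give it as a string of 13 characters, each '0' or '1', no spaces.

Answer: 0110100101010

Derivation:
Gen 0: 0110011001011
Gen 1 (rule 165): 0000000001100
Gen 2 (rule 137): 1111111101001
Gen 3 (rule 184): 1111111010100
Gen 4 (rule 150): 0111110010110
Gen 5 (rule 165): 0011100011000
Gen 6 (rule 137): 1011001010011
Gen 7 (rule 184): 0110100101010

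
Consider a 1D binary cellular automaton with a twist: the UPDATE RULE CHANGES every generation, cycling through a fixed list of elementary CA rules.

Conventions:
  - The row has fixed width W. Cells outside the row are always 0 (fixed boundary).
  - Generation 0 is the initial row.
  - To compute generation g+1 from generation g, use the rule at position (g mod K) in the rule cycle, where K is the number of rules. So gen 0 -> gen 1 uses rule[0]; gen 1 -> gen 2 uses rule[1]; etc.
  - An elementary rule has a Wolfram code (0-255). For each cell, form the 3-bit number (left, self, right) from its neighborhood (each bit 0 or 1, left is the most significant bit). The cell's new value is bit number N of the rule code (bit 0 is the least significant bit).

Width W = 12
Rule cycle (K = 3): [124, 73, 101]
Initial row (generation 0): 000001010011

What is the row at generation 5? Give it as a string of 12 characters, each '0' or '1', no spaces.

Answer: 110001101001

Derivation:
Gen 0: 000001010011
Gen 1 (rule 124): 000001111011
Gen 2 (rule 73): 111101001011
Gen 3 (rule 101): 000111001101
Gen 4 (rule 124): 000101101111
Gen 5 (rule 73): 110001101001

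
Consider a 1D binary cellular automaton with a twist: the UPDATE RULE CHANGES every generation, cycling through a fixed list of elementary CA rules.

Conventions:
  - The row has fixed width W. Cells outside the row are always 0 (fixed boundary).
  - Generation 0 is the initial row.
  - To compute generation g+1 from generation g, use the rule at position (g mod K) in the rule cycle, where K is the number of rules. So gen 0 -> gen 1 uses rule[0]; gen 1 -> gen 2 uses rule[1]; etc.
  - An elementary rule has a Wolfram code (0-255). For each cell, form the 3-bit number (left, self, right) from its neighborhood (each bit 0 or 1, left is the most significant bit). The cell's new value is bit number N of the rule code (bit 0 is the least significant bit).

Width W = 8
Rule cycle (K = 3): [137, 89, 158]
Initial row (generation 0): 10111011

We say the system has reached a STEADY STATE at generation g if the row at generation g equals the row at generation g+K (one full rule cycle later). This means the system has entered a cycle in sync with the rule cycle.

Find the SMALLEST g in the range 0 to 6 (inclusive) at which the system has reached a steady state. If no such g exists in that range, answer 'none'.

Gen 0: 10111011
Gen 1 (rule 137): 00110010
Gen 2 (rule 89): 10111001
Gen 3 (rule 158): 10110111
Gen 4 (rule 137): 00100110
Gen 5 (rule 89): 10010111
Gen 6 (rule 158): 11110110
Gen 7 (rule 137): 11100100
Gen 8 (rule 89): 10110011
Gen 9 (rule 158): 10101110

Answer: none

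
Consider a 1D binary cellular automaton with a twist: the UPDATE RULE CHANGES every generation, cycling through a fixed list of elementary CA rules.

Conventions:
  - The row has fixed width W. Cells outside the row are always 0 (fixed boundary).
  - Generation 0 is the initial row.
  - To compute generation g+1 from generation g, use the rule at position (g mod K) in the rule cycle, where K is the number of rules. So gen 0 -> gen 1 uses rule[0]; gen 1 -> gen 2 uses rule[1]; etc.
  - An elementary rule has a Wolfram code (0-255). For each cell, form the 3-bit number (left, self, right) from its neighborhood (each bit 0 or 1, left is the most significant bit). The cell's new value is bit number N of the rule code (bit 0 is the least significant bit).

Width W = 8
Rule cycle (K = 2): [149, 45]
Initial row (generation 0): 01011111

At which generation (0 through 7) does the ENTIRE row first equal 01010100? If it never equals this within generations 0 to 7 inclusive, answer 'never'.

Answer: 6

Derivation:
Gen 0: 01011111
Gen 1 (rule 149): 01001110
Gen 2 (rule 45): 01001000
Gen 3 (rule 149): 01101111
Gen 4 (rule 45): 01011000
Gen 5 (rule 149): 01000111
Gen 6 (rule 45): 01010100
Gen 7 (rule 149): 01010111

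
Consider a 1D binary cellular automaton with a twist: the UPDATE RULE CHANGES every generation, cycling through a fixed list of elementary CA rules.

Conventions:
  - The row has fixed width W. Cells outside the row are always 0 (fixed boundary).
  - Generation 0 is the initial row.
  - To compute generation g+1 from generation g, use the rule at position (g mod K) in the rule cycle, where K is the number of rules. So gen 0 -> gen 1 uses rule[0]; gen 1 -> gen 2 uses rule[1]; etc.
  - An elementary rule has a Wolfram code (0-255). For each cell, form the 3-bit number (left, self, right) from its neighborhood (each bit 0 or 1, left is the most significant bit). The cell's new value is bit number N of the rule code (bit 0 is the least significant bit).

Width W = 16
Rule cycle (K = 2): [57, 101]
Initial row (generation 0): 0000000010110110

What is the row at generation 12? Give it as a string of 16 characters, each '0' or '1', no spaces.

Answer: 1110011101111010

Derivation:
Gen 0: 0000000010110110
Gen 1 (rule 57): 1111111001101101
Gen 2 (rule 101): 0000001000110111
Gen 3 (rule 57): 1111100110101100
Gen 4 (rule 101): 0000100011110101
Gen 5 (rule 57): 1110011010001010
Gen 6 (rule 101): 0010001110101110
Gen 7 (rule 57): 1001101001011001
Gen 8 (rule 101): 1000111001101001
Gen 9 (rule 57): 0110100101010100
Gen 10 (rule 101): 0011100111111101
Gen 11 (rule 57): 1010010100000010
Gen 12 (rule 101): 1110011101111010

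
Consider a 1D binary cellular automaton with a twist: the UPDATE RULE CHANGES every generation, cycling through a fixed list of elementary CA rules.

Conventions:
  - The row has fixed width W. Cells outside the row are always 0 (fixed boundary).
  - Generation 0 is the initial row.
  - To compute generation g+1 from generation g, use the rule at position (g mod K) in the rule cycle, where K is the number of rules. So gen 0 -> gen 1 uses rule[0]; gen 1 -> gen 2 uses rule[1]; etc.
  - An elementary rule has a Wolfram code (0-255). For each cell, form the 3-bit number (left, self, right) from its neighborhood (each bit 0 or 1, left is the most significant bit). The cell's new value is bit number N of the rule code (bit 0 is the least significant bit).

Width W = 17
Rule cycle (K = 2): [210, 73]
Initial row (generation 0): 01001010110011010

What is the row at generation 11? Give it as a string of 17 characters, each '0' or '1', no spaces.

Gen 0: 01001010110011010
Gen 1 (rule 210): 10110000011101001
Gen 2 (rule 73): 00110111010100000
Gen 3 (rule 210): 01010011000010000
Gen 4 (rule 73): 00000011011000111
Gen 5 (rule 210): 00000101001101011
Gen 6 (rule 73): 11110000001100011
Gen 7 (rule 210): 01111000010110101
Gen 8 (rule 73): 01001011000110000
Gen 9 (rule 210): 10110001101011000
Gen 10 (rule 73): 00110101100011011
Gen 11 (rule 210): 01010000110101001

Answer: 01010000110101001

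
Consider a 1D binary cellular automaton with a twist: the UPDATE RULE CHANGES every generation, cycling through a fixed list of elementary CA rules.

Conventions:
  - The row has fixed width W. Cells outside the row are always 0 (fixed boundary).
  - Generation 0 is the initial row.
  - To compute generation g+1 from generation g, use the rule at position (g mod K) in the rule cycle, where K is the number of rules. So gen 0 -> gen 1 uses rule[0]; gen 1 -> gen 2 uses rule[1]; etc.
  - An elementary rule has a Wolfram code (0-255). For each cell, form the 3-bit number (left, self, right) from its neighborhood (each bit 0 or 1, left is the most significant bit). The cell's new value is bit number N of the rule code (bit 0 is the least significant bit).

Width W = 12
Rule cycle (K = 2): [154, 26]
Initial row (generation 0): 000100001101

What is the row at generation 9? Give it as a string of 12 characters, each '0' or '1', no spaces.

Answer: 011000000010

Derivation:
Gen 0: 000100001101
Gen 1 (rule 154): 001010011000
Gen 2 (rule 26): 010001110100
Gen 3 (rule 154): 101011100010
Gen 4 (rule 26): 000010010101
Gen 5 (rule 154): 000101100000
Gen 6 (rule 26): 001001010000
Gen 7 (rule 154): 010110001000
Gen 8 (rule 26): 100101010100
Gen 9 (rule 154): 011000000010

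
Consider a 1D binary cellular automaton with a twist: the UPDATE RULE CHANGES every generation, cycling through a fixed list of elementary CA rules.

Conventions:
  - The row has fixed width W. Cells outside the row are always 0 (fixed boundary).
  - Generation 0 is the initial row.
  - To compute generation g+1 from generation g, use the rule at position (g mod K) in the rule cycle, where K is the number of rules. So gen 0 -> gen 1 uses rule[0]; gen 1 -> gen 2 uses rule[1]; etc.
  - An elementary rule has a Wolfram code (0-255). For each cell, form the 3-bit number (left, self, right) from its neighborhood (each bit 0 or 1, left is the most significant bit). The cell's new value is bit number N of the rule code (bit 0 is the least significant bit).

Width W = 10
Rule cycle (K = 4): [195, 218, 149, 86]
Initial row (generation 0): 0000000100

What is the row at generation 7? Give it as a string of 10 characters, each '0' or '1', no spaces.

Answer: 0011111011

Derivation:
Gen 0: 0000000100
Gen 1 (rule 195): 1111111001
Gen 2 (rule 218): 1111111110
Gen 3 (rule 149): 0111111101
Gen 4 (rule 86): 1000000101
Gen 5 (rule 195): 0011111000
Gen 6 (rule 218): 0111111100
Gen 7 (rule 149): 0011111011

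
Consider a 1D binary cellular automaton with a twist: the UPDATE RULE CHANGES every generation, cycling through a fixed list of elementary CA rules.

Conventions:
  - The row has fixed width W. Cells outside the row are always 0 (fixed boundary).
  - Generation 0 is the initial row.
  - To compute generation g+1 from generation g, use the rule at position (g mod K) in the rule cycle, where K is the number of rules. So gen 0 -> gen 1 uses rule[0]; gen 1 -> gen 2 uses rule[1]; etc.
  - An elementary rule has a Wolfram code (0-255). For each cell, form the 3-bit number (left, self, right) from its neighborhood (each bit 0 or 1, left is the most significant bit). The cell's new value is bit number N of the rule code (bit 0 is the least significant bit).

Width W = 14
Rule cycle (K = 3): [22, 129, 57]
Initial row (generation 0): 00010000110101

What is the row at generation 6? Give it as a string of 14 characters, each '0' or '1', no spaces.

Gen 0: 00010000110101
Gen 1 (rule 22): 00111001000101
Gen 2 (rule 129): 10010000010000
Gen 3 (rule 57): 01001111001111
Gen 4 (rule 22): 11110000110000
Gen 5 (rule 129): 01100110000111
Gen 6 (rule 57): 01010101110100

Answer: 01010101110100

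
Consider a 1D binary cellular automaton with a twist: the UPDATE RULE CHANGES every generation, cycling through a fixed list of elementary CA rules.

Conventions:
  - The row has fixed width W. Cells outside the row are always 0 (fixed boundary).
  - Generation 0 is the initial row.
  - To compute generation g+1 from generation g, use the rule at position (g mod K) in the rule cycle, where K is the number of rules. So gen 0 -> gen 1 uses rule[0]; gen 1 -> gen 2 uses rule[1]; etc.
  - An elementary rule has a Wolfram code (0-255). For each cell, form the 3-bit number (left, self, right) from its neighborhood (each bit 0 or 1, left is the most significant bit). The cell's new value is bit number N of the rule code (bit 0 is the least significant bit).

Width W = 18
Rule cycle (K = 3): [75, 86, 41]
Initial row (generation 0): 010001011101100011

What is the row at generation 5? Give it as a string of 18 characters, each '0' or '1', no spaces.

Answer: 010010011100000101

Derivation:
Gen 0: 010001011101100011
Gen 1 (rule 75): 100110010101101111
Gen 2 (rule 86): 111011110100100001
Gen 3 (rule 41): 100110001000001100
Gen 4 (rule 75): 001110110011111101
Gen 5 (rule 86): 010010011100000101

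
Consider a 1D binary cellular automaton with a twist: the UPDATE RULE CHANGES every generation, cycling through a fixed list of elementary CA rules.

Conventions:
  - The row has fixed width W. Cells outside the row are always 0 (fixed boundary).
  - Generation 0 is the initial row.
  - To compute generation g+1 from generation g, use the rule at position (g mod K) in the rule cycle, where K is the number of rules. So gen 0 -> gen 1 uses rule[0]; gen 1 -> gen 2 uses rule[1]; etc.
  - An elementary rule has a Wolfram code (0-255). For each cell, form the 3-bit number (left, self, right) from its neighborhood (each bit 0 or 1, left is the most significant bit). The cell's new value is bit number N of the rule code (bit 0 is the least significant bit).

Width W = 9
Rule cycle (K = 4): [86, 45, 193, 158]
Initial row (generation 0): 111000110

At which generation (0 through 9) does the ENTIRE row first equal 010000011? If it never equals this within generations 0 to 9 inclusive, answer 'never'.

Gen 0: 111000110
Gen 1 (rule 86): 001101011
Gen 2 (rule 45): 101011110
Gen 3 (rule 193): 000001110
Gen 4 (rule 158): 000011101
Gen 5 (rule 86): 000100101
Gen 6 (rule 45): 110100111
Gen 7 (rule 193): 010000011
Gen 8 (rule 158): 111000110
Gen 9 (rule 86): 001101011

Answer: 7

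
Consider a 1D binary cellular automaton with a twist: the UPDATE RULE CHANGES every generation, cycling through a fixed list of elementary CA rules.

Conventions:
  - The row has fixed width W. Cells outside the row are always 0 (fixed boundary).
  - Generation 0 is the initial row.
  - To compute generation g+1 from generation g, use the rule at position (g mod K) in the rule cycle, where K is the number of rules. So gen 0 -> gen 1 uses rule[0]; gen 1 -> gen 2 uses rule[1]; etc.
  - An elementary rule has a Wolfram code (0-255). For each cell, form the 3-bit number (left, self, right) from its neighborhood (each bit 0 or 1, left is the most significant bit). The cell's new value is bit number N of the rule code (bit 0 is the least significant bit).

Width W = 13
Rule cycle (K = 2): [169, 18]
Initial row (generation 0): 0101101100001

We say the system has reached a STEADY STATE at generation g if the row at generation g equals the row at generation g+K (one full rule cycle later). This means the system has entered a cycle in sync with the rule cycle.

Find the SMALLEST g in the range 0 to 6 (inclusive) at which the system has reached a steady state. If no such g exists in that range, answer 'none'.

Answer: none

Derivation:
Gen 0: 0101101100001
Gen 1 (rule 169): 0011011001100
Gen 2 (rule 18): 0100000110010
Gen 3 (rule 169): 0001110100000
Gen 4 (rule 18): 0010000010000
Gen 5 (rule 169): 1000111000111
Gen 6 (rule 18): 0101000101000
Gen 7 (rule 169): 0010010010011
Gen 8 (rule 18): 0101101101100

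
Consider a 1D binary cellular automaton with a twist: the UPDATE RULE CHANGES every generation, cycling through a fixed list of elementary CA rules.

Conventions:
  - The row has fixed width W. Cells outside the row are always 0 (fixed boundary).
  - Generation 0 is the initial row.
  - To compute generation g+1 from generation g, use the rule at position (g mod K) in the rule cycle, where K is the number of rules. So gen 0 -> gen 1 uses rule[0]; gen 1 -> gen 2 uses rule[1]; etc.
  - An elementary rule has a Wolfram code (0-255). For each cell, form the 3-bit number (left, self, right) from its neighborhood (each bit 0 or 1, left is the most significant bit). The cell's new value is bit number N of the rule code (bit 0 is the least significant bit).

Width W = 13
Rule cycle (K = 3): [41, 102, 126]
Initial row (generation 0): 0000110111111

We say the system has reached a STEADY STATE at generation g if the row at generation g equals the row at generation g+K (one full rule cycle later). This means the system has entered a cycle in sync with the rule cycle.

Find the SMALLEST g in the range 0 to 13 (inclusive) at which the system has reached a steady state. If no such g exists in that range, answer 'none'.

Gen 0: 0000110111111
Gen 1 (rule 41): 1110101100000
Gen 2 (rule 102): 0011110100000
Gen 3 (rule 126): 0110011110000
Gen 4 (rule 41): 0100010000111
Gen 5 (rule 102): 1100110001001
Gen 6 (rule 126): 1111111011111
Gen 7 (rule 41): 1000000110000
Gen 8 (rule 102): 1000001010000
Gen 9 (rule 126): 1100011111000
Gen 10 (rule 41): 1001010000011
Gen 11 (rule 102): 1011110000101
Gen 12 (rule 126): 1110011001111
Gen 13 (rule 41): 1000010001000
Gen 14 (rule 102): 1000110011000
Gen 15 (rule 126): 1101111111100
Gen 16 (rule 41): 1011000000001

Answer: none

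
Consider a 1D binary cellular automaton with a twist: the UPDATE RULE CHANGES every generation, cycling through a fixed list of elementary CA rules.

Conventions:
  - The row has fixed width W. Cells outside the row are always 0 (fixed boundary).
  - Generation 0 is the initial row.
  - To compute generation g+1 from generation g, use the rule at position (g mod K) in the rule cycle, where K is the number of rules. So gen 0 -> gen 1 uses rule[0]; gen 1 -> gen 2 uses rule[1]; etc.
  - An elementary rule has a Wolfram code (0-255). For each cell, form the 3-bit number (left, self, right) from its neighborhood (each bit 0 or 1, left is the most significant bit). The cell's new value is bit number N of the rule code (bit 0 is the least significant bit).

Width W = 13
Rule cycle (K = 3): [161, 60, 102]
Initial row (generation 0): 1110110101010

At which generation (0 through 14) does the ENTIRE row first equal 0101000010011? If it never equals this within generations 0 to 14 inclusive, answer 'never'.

Answer: never

Derivation:
Gen 0: 1110110101010
Gen 1 (rule 161): 0101001010100
Gen 2 (rule 60): 0111101111110
Gen 3 (rule 102): 1000110000010
Gen 4 (rule 161): 0010000111000
Gen 5 (rule 60): 0011000100100
Gen 6 (rule 102): 0101001101100
Gen 7 (rule 161): 0010000010001
Gen 8 (rule 60): 0011000011001
Gen 9 (rule 102): 0101000101011
Gen 10 (rule 161): 0010010010100
Gen 11 (rule 60): 0011011011110
Gen 12 (rule 102): 0101101100010
Gen 13 (rule 161): 0010010001000
Gen 14 (rule 60): 0011011001100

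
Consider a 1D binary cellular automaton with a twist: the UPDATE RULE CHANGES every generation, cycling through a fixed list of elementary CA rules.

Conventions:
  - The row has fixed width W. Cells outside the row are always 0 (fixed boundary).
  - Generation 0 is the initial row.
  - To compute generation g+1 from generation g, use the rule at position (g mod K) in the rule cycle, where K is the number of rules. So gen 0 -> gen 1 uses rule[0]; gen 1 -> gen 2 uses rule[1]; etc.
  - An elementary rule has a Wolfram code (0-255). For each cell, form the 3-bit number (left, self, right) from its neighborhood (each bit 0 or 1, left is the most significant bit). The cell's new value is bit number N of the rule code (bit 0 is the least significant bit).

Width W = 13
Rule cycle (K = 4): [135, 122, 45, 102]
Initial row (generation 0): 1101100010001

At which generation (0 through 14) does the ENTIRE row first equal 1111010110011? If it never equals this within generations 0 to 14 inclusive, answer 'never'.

Gen 0: 1101100010001
Gen 1 (rule 135): 0000001110111
Gen 2 (rule 122): 0000011011101
Gen 3 (rule 45): 1111010110011
Gen 4 (rule 102): 0001111010101
Gen 5 (rule 135): 1110110010101
Gen 6 (rule 122): 1011111101010
Gen 7 (rule 45): 1110000011110
Gen 8 (rule 102): 0010000100010
Gen 9 (rule 135): 1110111101110
Gen 10 (rule 122): 1011100111011
Gen 11 (rule 45): 1110000100110
Gen 12 (rule 102): 0010001101010
Gen 13 (rule 135): 1110110001010
Gen 14 (rule 122): 1011111010101

Answer: 3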